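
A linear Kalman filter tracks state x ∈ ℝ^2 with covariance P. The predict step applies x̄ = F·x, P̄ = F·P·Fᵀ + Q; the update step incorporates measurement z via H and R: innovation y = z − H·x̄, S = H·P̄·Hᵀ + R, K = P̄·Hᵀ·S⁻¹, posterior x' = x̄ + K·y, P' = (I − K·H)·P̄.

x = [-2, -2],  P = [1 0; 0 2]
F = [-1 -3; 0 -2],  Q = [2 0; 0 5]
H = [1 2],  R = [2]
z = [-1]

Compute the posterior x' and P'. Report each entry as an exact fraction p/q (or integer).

x' = [73/41, -154/123]
P' = [186/41 -78/41; -78/41 155/123]

x̄ = F·x = [8, 4]
P̄ = F·P·Fᵀ + Q = [21 12; 12 13]
y = z − H·x̄ = [-17]
S = H·P̄·Hᵀ + R = [123]
K = P̄·Hᵀ·S⁻¹ = [15/41; 38/123]
x' = x̄ + K·y = [73/41, -154/123]
P' = (I − K·H)·P̄ = [186/41 -78/41; -78/41 155/123]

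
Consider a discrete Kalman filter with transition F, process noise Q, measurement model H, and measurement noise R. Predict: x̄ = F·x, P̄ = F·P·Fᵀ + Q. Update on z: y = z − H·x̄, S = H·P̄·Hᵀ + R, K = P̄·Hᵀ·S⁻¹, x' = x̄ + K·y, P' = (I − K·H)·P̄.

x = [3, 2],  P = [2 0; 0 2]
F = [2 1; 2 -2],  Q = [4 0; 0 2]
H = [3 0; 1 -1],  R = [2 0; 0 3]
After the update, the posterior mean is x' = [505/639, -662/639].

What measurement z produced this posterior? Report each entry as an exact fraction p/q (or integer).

x̄ = F·x = [8, 2]
P̄ = F·P·Fᵀ + Q = [14 4; 4 18]
S = H·P̄·Hᵀ + R = [128 30; 30 27]
K = P̄·Hᵀ·S⁻¹ = [139/426 5/639; 62/213 -538/639]
x' − x̄ = [-4607/639, -1940/639] = K·y
y = (KᵀK)⁻¹·Kᵀ·(x' − x̄) = [-22, -4]
z = y + H·x̄ = [-22, -4] + [24, 6] = [2, 2]

z = [2, 2]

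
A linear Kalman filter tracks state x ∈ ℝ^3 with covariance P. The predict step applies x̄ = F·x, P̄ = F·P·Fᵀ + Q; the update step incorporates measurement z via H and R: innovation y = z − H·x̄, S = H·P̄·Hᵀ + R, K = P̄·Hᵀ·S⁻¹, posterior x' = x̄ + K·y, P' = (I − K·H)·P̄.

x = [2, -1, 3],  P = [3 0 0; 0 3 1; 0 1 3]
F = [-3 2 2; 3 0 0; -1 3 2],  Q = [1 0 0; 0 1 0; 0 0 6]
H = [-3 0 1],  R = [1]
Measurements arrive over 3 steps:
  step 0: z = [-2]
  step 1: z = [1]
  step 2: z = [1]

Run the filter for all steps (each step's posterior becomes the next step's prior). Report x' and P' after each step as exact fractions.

step 0: x' = [565/307, 1194/307, 1090/307], P' = [1259/307 1143/307 3646/307; 1143/307 3412/307 3501/307; 3646/307 3501/307 10851/307]
step 1: x' = [27949/21407, 183399/85628, 417287/85628], P' = [111222/21407 112215/21407 319474/21407; 112215/21407 1397405/85628 1322757/85628; 319474/21407 1322757/85628 3748705/85628]
step 2: x' = [-31416063/30814349, -22580496/30814349, -64844445/30814349], P' = [166270935/30814349 172376892/30814349 477988529/30814349; 172376892/30814349 588336035/30814349 508433496/30814349; 477988529/30814349 508433496/30814349 1402221480/30814349]

step 0: x̄ = F·x = [-2, 6, 1]
step 0: P̄ = F·P·Fᵀ + Q = [60 -27 49; -27 28 -9; 49 -9 60]
step 0: y = z − H·x̄ = [-9]
step 0: S = H·P̄·Hᵀ + R = [307]
step 0: K = P̄·Hᵀ·S⁻¹ = [-131/307; 72/307; -87/307]
step 0: x' = x̄ + K·y = [565/307, 1194/307, 1090/307]
step 0: P' = (I − K·H)·P̄ = [1259/307 1143/307 3646/307; 1143/307 3412/307 3501/307; 3646/307 3501/307 10851/307]
step 1: x̄ = F·x = [2873/307, 1695/307, 5197/307]
step 1: P̄ = F·P·Fᵀ + Q = [39230/307 17403/307 60922/307; 17403/307 11638/307 28386/307; 60922/307 28386/307 97783/307]
step 1: y = z − H·x̄ = [3729/307]
step 1: S = H·P̄·Hᵀ + R = [85628/307]
step 1: K = P̄·Hᵀ·S⁻¹ = [-14192/21407; -23823/85628; -84983/85628]
step 1: x' = x̄ + K·y = [27949/21407, 183399/85628, 417287/85628]
step 1: P' = (I − K·H)·P̄ = [111222/21407 112215/21407 319474/21407; 112215/21407 1397405/85628 1322757/85628; 319474/21407 1322757/85628 3748705/85628]
step 2: x̄ = F·x = [216496/21407, 83847/21407, 1272975/85628]
step 2: P̄ = F·P·Fᵀ + Q = [3633761/21407 1589136/21407 5695214/21407; 1589136/21407 1022405/21407 2593113/21407; 5695214/21407 2593113/21407 36598461/85628]
step 2: y = z − H·x̄ = [1410605/85628]
step 2: S = H·P̄·Hᵀ + R = [30814349/85628]
step 2: K = P̄·Hᵀ·S⁻¹ = [-20824276/30814349; -8697180/30814349; -31744107/30814349]
step 2: x' = x̄ + K·y = [-31416063/30814349, -22580496/30814349, -64844445/30814349]
step 2: P' = (I − K·H)·P̄ = [166270935/30814349 172376892/30814349 477988529/30814349; 172376892/30814349 588336035/30814349 508433496/30814349; 477988529/30814349 508433496/30814349 1402221480/30814349]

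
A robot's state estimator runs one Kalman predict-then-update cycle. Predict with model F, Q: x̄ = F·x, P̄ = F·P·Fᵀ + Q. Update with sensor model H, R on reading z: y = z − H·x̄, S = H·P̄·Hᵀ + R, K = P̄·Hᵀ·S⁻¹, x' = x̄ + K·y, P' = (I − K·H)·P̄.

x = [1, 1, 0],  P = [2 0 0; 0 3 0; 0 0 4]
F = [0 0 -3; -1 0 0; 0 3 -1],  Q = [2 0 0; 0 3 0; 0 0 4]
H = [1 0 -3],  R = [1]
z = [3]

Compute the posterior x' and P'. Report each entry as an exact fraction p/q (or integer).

x̄ = F·x = [0, -1, 3]
P̄ = F·P·Fᵀ + Q = [38 0 12; 0 5 0; 12 0 35]
y = z − H·x̄ = [12]
S = H·P̄·Hᵀ + R = [282]
K = P̄·Hᵀ·S⁻¹ = [1/141; 0; -31/94]
x' = x̄ + K·y = [4/47, -1, -45/47]
P' = (I − K·H)·P̄ = [5356/141 0 595/47; 0 5 0; 595/47 0 407/94]

x' = [4/47, -1, -45/47]
P' = [5356/141 0 595/47; 0 5 0; 595/47 0 407/94]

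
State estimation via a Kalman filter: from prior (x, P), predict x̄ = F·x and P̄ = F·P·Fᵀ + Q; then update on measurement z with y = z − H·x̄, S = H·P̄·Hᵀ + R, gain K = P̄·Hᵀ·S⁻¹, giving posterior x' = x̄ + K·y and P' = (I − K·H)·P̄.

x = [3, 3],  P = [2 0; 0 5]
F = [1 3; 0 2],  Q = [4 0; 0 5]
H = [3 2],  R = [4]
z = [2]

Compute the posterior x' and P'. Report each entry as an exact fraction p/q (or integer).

x' = [18/13, -902/923]
P' = [24/13 -30/13; -30/13 3475/923]

x̄ = F·x = [12, 6]
P̄ = F·P·Fᵀ + Q = [51 30; 30 25]
y = z − H·x̄ = [-46]
S = H·P̄·Hᵀ + R = [923]
K = P̄·Hᵀ·S⁻¹ = [3/13; 140/923]
x' = x̄ + K·y = [18/13, -902/923]
P' = (I − K·H)·P̄ = [24/13 -30/13; -30/13 3475/923]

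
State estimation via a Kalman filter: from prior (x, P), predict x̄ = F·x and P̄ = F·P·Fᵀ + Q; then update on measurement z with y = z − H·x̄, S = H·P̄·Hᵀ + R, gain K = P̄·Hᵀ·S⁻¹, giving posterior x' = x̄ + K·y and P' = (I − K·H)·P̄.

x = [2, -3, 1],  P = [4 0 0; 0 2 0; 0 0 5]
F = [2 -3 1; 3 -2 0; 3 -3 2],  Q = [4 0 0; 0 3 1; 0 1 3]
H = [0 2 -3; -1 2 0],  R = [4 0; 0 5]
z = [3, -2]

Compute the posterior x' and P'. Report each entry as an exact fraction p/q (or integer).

x̄ = F·x = [14, 12, 17]
P̄ = F·P·Fᵀ + Q = [43 36 52; 36 47 49; 52 49 77]
y = z − H·x̄ = [30, -12]
S = H·P̄·Hᵀ + R = [297 -22; -22 92]
K = P̄·Hᵀ·S⁻¹ = [-709/2684 123/488; -90/671 73/122; -23/55 2/5]
x' = x̄ + K·y = [2047/671, 534/671, -19/55]
P' = (I − K·H)·P̄ = [72475/5368 9905/1342 58/11; 9905/1342 3480/671 40/11; 58/11 40/11 164/55]

x' = [2047/671, 534/671, -19/55]
P' = [72475/5368 9905/1342 58/11; 9905/1342 3480/671 40/11; 58/11 40/11 164/55]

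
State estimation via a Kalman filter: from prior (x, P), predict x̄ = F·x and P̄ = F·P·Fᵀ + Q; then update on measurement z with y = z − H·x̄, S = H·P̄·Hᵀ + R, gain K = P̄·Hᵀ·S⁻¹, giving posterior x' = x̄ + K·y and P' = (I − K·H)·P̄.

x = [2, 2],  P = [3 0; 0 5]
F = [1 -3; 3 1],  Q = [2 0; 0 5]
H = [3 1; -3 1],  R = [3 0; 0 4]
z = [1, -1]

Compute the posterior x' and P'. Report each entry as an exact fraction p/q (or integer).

x' = [20936/68689, 23995/68689]
P' = [13298/68689 -5514/68689; -5514/68689 114726/68689]

x̄ = F·x = [-4, 8]
P̄ = F·P·Fᵀ + Q = [50 -6; -6 37]
y = z − H·x̄ = [5, -21]
S = H·P̄·Hᵀ + R = [454 -413; -413 527]
K = P̄·Hᵀ·S⁻¹ = [11460/68689 -11352/68689; 32728/68689 32817/68689]
x' = x̄ + K·y = [20936/68689, 23995/68689]
P' = (I − K·H)·P̄ = [13298/68689 -5514/68689; -5514/68689 114726/68689]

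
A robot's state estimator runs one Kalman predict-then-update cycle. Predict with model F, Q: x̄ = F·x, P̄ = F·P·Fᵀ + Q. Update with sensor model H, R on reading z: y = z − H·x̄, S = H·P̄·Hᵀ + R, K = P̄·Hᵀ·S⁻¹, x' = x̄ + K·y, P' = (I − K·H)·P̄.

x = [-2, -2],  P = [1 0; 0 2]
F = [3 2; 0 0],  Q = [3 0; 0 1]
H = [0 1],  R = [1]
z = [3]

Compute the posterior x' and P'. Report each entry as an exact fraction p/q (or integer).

x̄ = F·x = [-10, 0]
P̄ = F·P·Fᵀ + Q = [20 0; 0 1]
y = z − H·x̄ = [3]
S = H·P̄·Hᵀ + R = [2]
K = P̄·Hᵀ·S⁻¹ = [0; 1/2]
x' = x̄ + K·y = [-10, 3/2]
P' = (I − K·H)·P̄ = [20 0; 0 1/2]

x' = [-10, 3/2]
P' = [20 0; 0 1/2]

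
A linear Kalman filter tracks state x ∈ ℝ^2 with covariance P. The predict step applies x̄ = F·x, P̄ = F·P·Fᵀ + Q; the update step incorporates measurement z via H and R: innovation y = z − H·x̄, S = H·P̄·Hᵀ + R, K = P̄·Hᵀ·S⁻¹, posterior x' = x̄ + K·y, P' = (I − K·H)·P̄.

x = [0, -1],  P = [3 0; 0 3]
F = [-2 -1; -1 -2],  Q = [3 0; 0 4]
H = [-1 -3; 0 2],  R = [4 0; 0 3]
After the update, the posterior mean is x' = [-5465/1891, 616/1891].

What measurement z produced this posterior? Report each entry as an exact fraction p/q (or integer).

z = [3, 2]

x̄ = F·x = [1, 2]
P̄ = F·P·Fᵀ + Q = [18 12; 12 19]
S = H·P̄·Hᵀ + R = [265 -138; -138 79]
K = P̄·Hᵀ·S⁻¹ = [-954/1891 -1092/1891; -207/1891 548/1891]
x' − x̄ = [-7356/1891, -3166/1891] = K·y
y = (KᵀK)⁻¹·Kᵀ·(x' − x̄) = [10, -2]
z = y + H·x̄ = [10, -2] + [-7, 4] = [3, 2]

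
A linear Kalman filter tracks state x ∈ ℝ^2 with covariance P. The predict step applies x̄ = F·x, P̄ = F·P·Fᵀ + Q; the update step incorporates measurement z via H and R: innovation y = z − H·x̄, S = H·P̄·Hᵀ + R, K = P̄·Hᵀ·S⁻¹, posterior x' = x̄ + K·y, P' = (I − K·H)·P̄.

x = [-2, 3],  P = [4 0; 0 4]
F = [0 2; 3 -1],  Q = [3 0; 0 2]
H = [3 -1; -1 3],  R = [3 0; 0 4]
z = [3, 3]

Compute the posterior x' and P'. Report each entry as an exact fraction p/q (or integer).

x' = [73926/49367, 69753/49367]
P' = [22982/49367 15318/49367; 15318/49367 29130/49367]

x̄ = F·x = [6, -9]
P̄ = F·P·Fᵀ + Q = [19 -8; -8 42]
y = z − H·x̄ = [-24, 36]
S = H·P̄·Hᵀ + R = [264 -263; -263 449]
K = P̄·Hᵀ·S⁻¹ = [17876/49367 5743/49367; 5608/49367 18018/49367]
x' = x̄ + K·y = [73926/49367, 69753/49367]
P' = (I − K·H)·P̄ = [22982/49367 15318/49367; 15318/49367 29130/49367]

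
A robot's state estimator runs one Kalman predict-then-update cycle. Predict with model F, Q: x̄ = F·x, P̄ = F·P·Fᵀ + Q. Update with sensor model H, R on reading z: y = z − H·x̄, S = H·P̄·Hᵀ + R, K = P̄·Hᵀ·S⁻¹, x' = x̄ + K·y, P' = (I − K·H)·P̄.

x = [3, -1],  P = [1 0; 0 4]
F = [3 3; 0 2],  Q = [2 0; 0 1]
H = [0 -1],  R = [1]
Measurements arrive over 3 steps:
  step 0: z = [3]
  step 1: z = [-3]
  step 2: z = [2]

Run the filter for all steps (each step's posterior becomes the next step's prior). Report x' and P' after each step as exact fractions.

step 0: x' = [14/3, -53/18], P' = [15 4/3; 4/3 17/18]
step 1: x' = [681/26, 19/13], P' = [7133/52 123/52; 123/52 43/52]
step 2: x' = [2999/46, -74/69], P' = [56003/46 83/23; 83/23 56/69]

step 0: x̄ = F·x = [6, -2]
step 0: P̄ = F·P·Fᵀ + Q = [47 24; 24 17]
step 0: y = z − H·x̄ = [1]
step 0: S = H·P̄·Hᵀ + R = [18]
step 0: K = P̄·Hᵀ·S⁻¹ = [-4/3; -17/18]
step 0: x' = x̄ + K·y = [14/3, -53/18]
step 0: P' = (I − K·H)·P̄ = [15 4/3; 4/3 17/18]
step 1: x̄ = F·x = [31/6, -53/9]
step 1: P̄ = F·P·Fᵀ + Q = [339/2 41/3; 41/3 43/9]
step 1: y = z − H·x̄ = [-80/9]
step 1: S = H·P̄·Hᵀ + R = [52/9]
step 1: K = P̄·Hᵀ·S⁻¹ = [-123/52; -43/52]
step 1: x' = x̄ + K·y = [681/26, 19/13]
step 1: P' = (I − K·H)·P̄ = [7133/52 123/52; 123/52 43/52]
step 2: x̄ = F·x = [2157/26, 38/13]
step 2: P̄ = F·P·Fᵀ + Q = [33451/26 249/13; 249/13 56/13]
step 2: y = z − H·x̄ = [64/13]
step 2: S = H·P̄·Hᵀ + R = [69/13]
step 2: K = P̄·Hᵀ·S⁻¹ = [-83/23; -56/69]
step 2: x' = x̄ + K·y = [2999/46, -74/69]
step 2: P' = (I − K·H)·P̄ = [56003/46 83/23; 83/23 56/69]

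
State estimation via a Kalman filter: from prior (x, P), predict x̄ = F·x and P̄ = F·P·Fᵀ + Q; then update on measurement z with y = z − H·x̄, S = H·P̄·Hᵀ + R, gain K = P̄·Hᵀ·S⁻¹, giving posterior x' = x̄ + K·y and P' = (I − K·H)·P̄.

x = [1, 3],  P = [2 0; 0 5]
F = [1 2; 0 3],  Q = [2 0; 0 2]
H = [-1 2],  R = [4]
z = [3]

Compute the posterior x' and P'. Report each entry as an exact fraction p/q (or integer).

x̄ = F·x = [7, 9]
P̄ = F·P·Fᵀ + Q = [24 30; 30 47]
y = z − H·x̄ = [-8]
S = H·P̄·Hᵀ + R = [96]
K = P̄·Hᵀ·S⁻¹ = [3/8; 2/3]
x' = x̄ + K·y = [4, 11/3]
P' = (I − K·H)·P̄ = [21/2 6; 6 13/3]

x' = [4, 11/3]
P' = [21/2 6; 6 13/3]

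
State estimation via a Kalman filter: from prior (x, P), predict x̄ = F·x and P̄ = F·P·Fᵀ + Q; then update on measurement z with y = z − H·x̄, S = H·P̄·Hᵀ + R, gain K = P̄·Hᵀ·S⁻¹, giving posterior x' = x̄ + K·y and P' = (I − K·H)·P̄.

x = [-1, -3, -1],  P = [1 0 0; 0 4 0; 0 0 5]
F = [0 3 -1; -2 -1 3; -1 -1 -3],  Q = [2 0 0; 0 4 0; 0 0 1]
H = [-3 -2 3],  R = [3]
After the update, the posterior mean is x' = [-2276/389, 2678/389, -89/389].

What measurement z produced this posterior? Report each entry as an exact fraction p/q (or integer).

z = [3]

x̄ = F·x = [-8, 2, 7]
P̄ = F·P·Fᵀ + Q = [43 -27 3; -27 57 -39; 3 -39 51]
S = H·P̄·Hᵀ + R = [1167]
K = P̄·Hᵀ·S⁻¹ = [-22/389; -50/389; 74/389]
x' − x̄ = [836/389, 1900/389, -2812/389] = K·y
y = (KᵀK)⁻¹·Kᵀ·(x' − x̄) = [-38]
z = y + H·x̄ = [-38] + [41] = [3]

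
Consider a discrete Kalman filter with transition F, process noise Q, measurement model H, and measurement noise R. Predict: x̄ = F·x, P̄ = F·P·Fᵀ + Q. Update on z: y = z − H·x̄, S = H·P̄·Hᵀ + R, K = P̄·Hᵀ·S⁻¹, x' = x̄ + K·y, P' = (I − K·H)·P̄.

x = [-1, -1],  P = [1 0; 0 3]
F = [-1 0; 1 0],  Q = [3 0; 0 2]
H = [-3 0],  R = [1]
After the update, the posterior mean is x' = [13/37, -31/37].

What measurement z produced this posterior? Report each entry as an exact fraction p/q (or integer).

x̄ = F·x = [1, -1]
P̄ = F·P·Fᵀ + Q = [4 -1; -1 3]
S = H·P̄·Hᵀ + R = [37]
K = P̄·Hᵀ·S⁻¹ = [-12/37; 3/37]
x' − x̄ = [-24/37, 6/37] = K·y
y = (KᵀK)⁻¹·Kᵀ·(x' − x̄) = [2]
z = y + H·x̄ = [2] + [-3] = [-1]

z = [-1]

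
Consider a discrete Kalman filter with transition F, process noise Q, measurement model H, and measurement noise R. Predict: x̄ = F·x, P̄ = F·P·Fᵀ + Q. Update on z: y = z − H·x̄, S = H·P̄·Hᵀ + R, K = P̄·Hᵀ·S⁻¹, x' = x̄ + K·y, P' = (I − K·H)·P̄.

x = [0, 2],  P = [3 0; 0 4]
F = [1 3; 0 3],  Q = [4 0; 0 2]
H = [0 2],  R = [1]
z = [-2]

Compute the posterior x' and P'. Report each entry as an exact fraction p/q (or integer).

x̄ = F·x = [6, 6]
P̄ = F·P·Fᵀ + Q = [43 36; 36 38]
y = z − H·x̄ = [-14]
S = H·P̄·Hᵀ + R = [153]
K = P̄·Hᵀ·S⁻¹ = [8/17; 76/153]
x' = x̄ + K·y = [-10/17, -146/153]
P' = (I − K·H)·P̄ = [155/17 4/17; 4/17 38/153]

x' = [-10/17, -146/153]
P' = [155/17 4/17; 4/17 38/153]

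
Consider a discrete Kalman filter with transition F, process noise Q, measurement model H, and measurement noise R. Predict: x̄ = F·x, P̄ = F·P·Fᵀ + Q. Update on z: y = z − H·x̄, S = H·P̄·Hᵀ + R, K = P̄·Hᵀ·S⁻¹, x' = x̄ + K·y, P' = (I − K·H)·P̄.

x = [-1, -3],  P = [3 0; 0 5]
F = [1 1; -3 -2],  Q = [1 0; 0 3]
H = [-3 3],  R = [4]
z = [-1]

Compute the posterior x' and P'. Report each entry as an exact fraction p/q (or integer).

x̄ = F·x = [-4, 9]
P̄ = F·P·Fᵀ + Q = [9 -19; -19 50]
y = z − H·x̄ = [-40]
S = H·P̄·Hᵀ + R = [877]
K = P̄·Hᵀ·S⁻¹ = [-84/877; 207/877]
x' = x̄ + K·y = [-148/877, -387/877]
P' = (I − K·H)·P̄ = [837/877 725/877; 725/877 1001/877]

x' = [-148/877, -387/877]
P' = [837/877 725/877; 725/877 1001/877]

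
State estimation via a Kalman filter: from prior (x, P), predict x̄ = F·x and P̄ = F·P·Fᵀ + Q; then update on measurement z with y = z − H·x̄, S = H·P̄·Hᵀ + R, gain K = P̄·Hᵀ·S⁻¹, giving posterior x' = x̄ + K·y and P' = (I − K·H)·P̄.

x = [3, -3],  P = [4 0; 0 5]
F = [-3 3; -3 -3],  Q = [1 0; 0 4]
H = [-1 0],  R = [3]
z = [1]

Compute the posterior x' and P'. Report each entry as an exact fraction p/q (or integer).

x̄ = F·x = [-18, 0]
P̄ = F·P·Fᵀ + Q = [82 -9; -9 85]
y = z − H·x̄ = [-17]
S = H·P̄·Hᵀ + R = [85]
K = P̄·Hᵀ·S⁻¹ = [-82/85; 9/85]
x' = x̄ + K·y = [-8/5, -9/5]
P' = (I − K·H)·P̄ = [246/85 -27/85; -27/85 7144/85]

x' = [-8/5, -9/5]
P' = [246/85 -27/85; -27/85 7144/85]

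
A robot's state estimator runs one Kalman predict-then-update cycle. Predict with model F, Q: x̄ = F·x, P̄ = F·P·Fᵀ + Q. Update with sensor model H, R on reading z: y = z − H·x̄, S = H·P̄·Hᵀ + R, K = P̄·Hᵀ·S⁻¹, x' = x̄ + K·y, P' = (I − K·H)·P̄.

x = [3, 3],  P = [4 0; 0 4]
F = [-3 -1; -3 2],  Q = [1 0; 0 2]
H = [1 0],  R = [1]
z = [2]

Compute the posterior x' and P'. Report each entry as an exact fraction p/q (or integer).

x̄ = F·x = [-12, -3]
P̄ = F·P·Fᵀ + Q = [41 28; 28 54]
y = z − H·x̄ = [14]
S = H·P̄·Hᵀ + R = [42]
K = P̄·Hᵀ·S⁻¹ = [41/42; 2/3]
x' = x̄ + K·y = [5/3, 19/3]
P' = (I − K·H)·P̄ = [41/42 2/3; 2/3 106/3]

x' = [5/3, 19/3]
P' = [41/42 2/3; 2/3 106/3]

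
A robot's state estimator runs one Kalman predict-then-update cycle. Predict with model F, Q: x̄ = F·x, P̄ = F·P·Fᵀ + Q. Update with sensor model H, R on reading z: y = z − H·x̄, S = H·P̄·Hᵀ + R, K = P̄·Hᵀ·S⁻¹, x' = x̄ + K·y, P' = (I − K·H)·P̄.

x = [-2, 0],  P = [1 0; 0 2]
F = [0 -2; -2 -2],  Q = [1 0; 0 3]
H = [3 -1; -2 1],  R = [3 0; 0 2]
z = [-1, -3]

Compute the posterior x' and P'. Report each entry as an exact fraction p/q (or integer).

x̄ = F·x = [0, 4]
P̄ = F·P·Fᵀ + Q = [9 8; 8 15]
y = z − H·x̄ = [3, -7]
S = H·P̄·Hᵀ + R = [51 -29; -29 21]
K = P̄·Hᵀ·S⁻¹ = [109/230 41/230; 16/23 21/23]
x' = x̄ + K·y = [4/23, -7/23]
P' = (I − K·H)·P̄ = [409/230 90/23; 90/23 222/23]

x' = [4/23, -7/23]
P' = [409/230 90/23; 90/23 222/23]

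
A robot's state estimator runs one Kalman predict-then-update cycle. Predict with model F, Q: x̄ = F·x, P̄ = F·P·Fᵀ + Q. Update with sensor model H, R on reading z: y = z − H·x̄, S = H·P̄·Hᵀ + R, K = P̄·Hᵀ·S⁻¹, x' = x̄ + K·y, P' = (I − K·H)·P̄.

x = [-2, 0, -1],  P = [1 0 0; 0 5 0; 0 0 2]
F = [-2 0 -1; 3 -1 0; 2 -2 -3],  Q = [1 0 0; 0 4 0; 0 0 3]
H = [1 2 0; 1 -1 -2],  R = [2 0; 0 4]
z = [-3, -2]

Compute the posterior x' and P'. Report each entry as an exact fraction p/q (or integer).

x̄ = F·x = [5, -6, -1]
P̄ = F·P·Fᵀ + Q = [7 -6 2; -6 18 16; 2 16 45]
y = z − H·x̄ = [4, -15]
S = H·P̄·Hᵀ + R = [57 -103; -103 277]
K = P̄·Hᵀ·S⁻¹ = [-229/2590 -1/2590; 1271/2590 -51/2590; -647/2590 -1213/2590]
x' = x̄ + K·y = [12049/2590, -9691/2590, 13017/2590]
P' = (I − K·H)·P̄ = [8497/1295 -4363/1295 6431/1295; -4363/1295 2817/1295 -3539/1295; 6431/1295 -3539/1295 6198/1295]

x' = [12049/2590, -9691/2590, 13017/2590]
P' = [8497/1295 -4363/1295 6431/1295; -4363/1295 2817/1295 -3539/1295; 6431/1295 -3539/1295 6198/1295]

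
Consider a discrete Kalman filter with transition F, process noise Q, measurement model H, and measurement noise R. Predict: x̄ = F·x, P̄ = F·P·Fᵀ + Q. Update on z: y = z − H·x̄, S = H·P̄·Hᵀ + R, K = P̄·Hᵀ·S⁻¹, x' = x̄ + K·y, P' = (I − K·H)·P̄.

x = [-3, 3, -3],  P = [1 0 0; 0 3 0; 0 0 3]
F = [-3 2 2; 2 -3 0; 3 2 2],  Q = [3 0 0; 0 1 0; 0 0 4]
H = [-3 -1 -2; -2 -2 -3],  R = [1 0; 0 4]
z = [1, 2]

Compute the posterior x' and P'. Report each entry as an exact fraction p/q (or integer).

x̄ = F·x = [9, -15, -9]
P̄ = F·P·Fᵀ + Q = [36 -24 15; -24 32 -12; 15 -12 37]
y = z − H·x̄ = [-5, -37]
S = H·P̄·Hᵀ + R = [493 421; 421 453]
K = P̄·Hᵀ·S⁻¹ = [-22593/46088 13977/46088; 5143/11522 -4271/11522; 393/23044 -6317/23044]
x' = x̄ + K·y = [1326/5761, -20259/5761, 6092/5761]
P' = (I − K·H)·P̄ = [47979/46088 15075/11522 -45411/23044; 15075/11522 62486/5761 -43835/5761; -45411/23044 -43835/5761 77795/11522]

x' = [1326/5761, -20259/5761, 6092/5761]
P' = [47979/46088 15075/11522 -45411/23044; 15075/11522 62486/5761 -43835/5761; -45411/23044 -43835/5761 77795/11522]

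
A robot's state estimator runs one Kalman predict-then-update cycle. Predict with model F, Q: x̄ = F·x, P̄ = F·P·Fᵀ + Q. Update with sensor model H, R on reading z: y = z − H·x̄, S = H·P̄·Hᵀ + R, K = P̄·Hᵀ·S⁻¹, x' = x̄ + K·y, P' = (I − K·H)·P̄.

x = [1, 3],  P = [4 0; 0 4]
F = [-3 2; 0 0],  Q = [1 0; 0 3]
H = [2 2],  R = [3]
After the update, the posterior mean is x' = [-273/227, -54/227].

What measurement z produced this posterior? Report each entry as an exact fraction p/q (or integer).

z = [-3]

x̄ = F·x = [3, 0]
P̄ = F·P·Fᵀ + Q = [53 0; 0 3]
S = H·P̄·Hᵀ + R = [227]
K = P̄·Hᵀ·S⁻¹ = [106/227; 6/227]
x' − x̄ = [-954/227, -54/227] = K·y
y = (KᵀK)⁻¹·Kᵀ·(x' − x̄) = [-9]
z = y + H·x̄ = [-9] + [6] = [-3]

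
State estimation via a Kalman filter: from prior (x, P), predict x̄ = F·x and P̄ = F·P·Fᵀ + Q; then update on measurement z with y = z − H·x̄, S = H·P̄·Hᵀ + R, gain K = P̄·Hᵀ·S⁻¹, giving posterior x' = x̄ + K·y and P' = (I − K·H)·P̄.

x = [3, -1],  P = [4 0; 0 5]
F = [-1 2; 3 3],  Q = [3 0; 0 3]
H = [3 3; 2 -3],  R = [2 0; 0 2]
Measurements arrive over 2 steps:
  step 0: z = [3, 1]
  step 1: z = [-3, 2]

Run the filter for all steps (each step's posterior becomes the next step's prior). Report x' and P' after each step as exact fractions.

step 0: x' = [165095/220673, 49314/220673], P' = [35046/220673 -5796/220673; -5796/220673 25440/220673]
step 1: x' = [-223479101/985036559, -703936074/985036559], P' = [150927384/985036559 -24486102/985036559; -24486102/985036559 111036678/985036559]

step 0: x̄ = F·x = [-5, 6]
step 0: P̄ = F·P·Fᵀ + Q = [27 18; 18 84]
step 0: y = z − H·x̄ = [0, 29]
step 0: S = H·P̄·Hᵀ + R = [1325 -648; -648 650]
step 0: K = P̄·Hᵀ·S⁻¹ = [43875/220673 43740/220673; 29466/220673 -43956/220673]
step 0: x' = x̄ + K·y = [165095/220673, 49314/220673]
step 0: P' = (I − K·H)·P̄ = [35046/220673 -5796/220673; -5796/220673 25440/220673]
step 1: x̄ = F·x = [-66467/220673, 643227/220673]
step 1: P̄ = F·P·Fᵀ + Q = [822009/220673 30114/220673; 30114/220673 1102065/220673]
step 1: y = z − H·x̄ = [-2392299/220673, 2503961/220673]
step 1: S = H·P̄·Hᵀ + R = [18300064/220673 -5076873/220673; -5076873/220673 13286599/220673]
step 1: K = P̄·Hᵀ·S⁻¹ = [189661923/985036559 187656537/985036559; 129825864/985036559 -191041119/985036559]
step 1: x' = x̄ + K·y = [-223479101/985036559, -703936074/985036559]
step 1: P' = (I − K·H)·P̄ = [150927384/985036559 -24486102/985036559; -24486102/985036559 111036678/985036559]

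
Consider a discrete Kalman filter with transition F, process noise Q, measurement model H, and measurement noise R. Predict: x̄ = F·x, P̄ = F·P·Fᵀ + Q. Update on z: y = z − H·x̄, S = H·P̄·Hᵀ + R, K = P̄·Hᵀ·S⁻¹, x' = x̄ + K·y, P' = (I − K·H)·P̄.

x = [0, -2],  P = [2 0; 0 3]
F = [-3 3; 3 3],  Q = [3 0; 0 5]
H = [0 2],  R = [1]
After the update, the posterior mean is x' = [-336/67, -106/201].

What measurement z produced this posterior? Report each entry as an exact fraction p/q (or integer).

z = [-1]

x̄ = F·x = [-6, -6]
P̄ = F·P·Fᵀ + Q = [48 9; 9 50]
S = H·P̄·Hᵀ + R = [201]
K = P̄·Hᵀ·S⁻¹ = [6/67; 100/201]
x' − x̄ = [66/67, 1100/201] = K·y
y = (KᵀK)⁻¹·Kᵀ·(x' − x̄) = [11]
z = y + H·x̄ = [11] + [-12] = [-1]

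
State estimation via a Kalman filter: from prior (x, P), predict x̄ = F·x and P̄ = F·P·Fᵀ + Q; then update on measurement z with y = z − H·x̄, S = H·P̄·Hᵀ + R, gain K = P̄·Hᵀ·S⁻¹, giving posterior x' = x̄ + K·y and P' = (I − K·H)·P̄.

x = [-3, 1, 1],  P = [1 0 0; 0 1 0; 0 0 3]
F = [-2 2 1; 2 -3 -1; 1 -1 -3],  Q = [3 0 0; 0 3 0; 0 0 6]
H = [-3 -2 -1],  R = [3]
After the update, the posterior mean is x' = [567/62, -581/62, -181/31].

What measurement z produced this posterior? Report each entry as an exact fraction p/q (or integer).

x̄ = F·x = [9, -10, -7]
P̄ = F·P·Fᵀ + Q = [14 -13 -13; -13 19 14; -13 14 35]
S = H·P̄·Hᵀ + R = [62]
K = P̄·Hᵀ·S⁻¹ = [-3/62; -13/62; -12/31]
x' − x̄ = [9/62, 39/62, 36/31] = K·y
y = (KᵀK)⁻¹·Kᵀ·(x' − x̄) = [-3]
z = y + H·x̄ = [-3] + [0] = [-3]

z = [-3]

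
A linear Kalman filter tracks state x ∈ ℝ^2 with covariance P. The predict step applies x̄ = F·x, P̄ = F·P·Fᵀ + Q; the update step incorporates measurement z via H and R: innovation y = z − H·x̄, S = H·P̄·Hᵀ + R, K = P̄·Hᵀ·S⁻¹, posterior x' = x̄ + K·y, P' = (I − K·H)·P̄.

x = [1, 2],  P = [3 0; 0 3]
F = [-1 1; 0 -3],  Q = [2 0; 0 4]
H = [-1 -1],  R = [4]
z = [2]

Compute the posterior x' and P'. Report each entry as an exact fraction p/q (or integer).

x' = [22/25, -84/25]
P' = [199/25 -203/25; -203/25 291/25]

x̄ = F·x = [1, -6]
P̄ = F·P·Fᵀ + Q = [8 -9; -9 31]
y = z − H·x̄ = [-3]
S = H·P̄·Hᵀ + R = [25]
K = P̄·Hᵀ·S⁻¹ = [1/25; -22/25]
x' = x̄ + K·y = [22/25, -84/25]
P' = (I − K·H)·P̄ = [199/25 -203/25; -203/25 291/25]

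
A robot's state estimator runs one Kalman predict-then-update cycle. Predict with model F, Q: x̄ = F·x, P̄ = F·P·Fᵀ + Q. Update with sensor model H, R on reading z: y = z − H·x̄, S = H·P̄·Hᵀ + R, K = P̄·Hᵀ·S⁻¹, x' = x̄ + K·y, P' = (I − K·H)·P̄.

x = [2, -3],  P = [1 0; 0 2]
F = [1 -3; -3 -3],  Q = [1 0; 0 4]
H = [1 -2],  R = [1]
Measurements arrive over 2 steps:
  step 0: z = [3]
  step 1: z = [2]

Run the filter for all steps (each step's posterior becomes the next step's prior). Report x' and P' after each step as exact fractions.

step 0: x' = [191/17, 349/85], P' = [320/17 161/17; 161/17 426/85]
step 1: x' = [249483/58787, 64064/58787], P' = [370129/117574 94292/58787; 94292/58787 62712/58787]

step 0: x̄ = F·x = [11, 3]
step 0: P̄ = F·P·Fᵀ + Q = [20 15; 15 31]
step 0: y = z − H·x̄ = [-2]
step 0: S = H·P̄·Hᵀ + R = [85]
step 0: K = P̄·Hᵀ·S⁻¹ = [-2/17; -47/85]
step 0: x' = x̄ + K·y = [191/17, 349/85]
step 0: P' = (I − K·H)·P̄ = [320/17 161/17; 161/17 426/85]
step 1: x̄ = F·x = [-92/85, -3912/85]
step 1: P̄ = F·P·Fᵀ + Q = [689/85 3864/85; 3864/85 33064/85]
step 1: y = z − H·x̄ = [-7562/85]
step 1: S = H·P̄·Hᵀ + R = [117574/85]
step 1: K = P̄·Hᵀ·S⁻¹ = [-7039/117574; -31132/58787]
step 1: x' = x̄ + K·y = [249483/58787, 64064/58787]
step 1: P' = (I − K·H)·P̄ = [370129/117574 94292/58787; 94292/58787 62712/58787]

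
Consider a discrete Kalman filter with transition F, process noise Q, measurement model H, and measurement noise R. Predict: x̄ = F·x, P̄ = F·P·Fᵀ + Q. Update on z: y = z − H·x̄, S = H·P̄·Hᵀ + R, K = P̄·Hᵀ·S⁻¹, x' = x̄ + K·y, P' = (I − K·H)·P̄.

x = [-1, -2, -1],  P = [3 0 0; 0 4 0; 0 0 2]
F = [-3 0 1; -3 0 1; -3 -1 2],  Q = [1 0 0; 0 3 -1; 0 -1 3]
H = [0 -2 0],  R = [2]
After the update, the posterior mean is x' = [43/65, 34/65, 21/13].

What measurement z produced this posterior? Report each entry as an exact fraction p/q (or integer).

x̄ = F·x = [2, 2, 3]
P̄ = F·P·Fᵀ + Q = [30 29 31; 29 32 30; 31 30 42]
S = H·P̄·Hᵀ + R = [130]
K = P̄·Hᵀ·S⁻¹ = [-29/65; -32/65; -6/13]
x' − x̄ = [-87/65, -96/65, -18/13] = K·y
y = (KᵀK)⁻¹·Kᵀ·(x' − x̄) = [3]
z = y + H·x̄ = [3] + [-4] = [-1]

z = [-1]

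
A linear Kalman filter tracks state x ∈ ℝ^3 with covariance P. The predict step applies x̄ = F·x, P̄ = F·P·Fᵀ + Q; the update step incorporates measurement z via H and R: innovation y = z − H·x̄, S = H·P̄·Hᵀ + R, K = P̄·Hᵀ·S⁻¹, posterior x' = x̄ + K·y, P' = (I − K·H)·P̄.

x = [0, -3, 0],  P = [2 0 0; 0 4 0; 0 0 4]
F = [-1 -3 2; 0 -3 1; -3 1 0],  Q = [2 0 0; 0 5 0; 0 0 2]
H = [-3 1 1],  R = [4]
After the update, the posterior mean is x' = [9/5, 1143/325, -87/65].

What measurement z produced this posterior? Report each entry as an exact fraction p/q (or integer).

z = [-3]

x̄ = F·x = [9, 9, -3]
P̄ = F·P·Fᵀ + Q = [56 44 -6; 44 45 -12; -6 -12 24]
S = H·P̄·Hᵀ + R = [325]
K = P̄·Hᵀ·S⁻¹ = [-2/5; -99/325; 6/65]
x' − x̄ = [-36/5, -1782/325, 108/65] = K·y
y = (KᵀK)⁻¹·Kᵀ·(x' − x̄) = [18]
z = y + H·x̄ = [18] + [-21] = [-3]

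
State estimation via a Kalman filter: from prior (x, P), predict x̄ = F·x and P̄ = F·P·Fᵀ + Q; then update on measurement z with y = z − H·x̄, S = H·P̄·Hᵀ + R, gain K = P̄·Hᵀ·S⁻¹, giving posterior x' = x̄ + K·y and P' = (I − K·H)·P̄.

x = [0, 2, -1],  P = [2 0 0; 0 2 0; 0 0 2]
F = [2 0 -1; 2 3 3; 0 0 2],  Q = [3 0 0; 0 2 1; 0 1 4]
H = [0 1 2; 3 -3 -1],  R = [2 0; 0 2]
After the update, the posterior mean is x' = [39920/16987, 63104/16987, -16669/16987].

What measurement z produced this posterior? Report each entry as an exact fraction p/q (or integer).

z = [2, -3]

x̄ = F·x = [1, 3, -2]
P̄ = F·P·Fᵀ + Q = [13 2 -4; 2 46 13; -4 13 12]
S = H·P̄·Hᵀ + R = [148 -271; -271 611]
K = P̄·Hᵀ·S⁻¹ = [6361/16987 3850/16987; 4697/16987 -1948/16987; 5534/16987 703/16987]
x' − x̄ = [22933/16987, 12143/16987, 17305/16987] = K·y
y = (KᵀK)⁻¹·Kᵀ·(x' − x̄) = [3, 1]
z = y + H·x̄ = [3, 1] + [-1, -4] = [2, -3]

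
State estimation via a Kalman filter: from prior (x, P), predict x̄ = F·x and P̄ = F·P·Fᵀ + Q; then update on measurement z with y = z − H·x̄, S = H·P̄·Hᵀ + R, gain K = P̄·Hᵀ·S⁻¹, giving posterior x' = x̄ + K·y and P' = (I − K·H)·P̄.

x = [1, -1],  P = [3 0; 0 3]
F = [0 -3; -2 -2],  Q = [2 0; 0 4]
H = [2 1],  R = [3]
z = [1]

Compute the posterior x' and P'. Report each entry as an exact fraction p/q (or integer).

x̄ = F·x = [3, 0]
P̄ = F·P·Fᵀ + Q = [29 18; 18 28]
y = z − H·x̄ = [-5]
S = H·P̄·Hᵀ + R = [219]
K = P̄·Hᵀ·S⁻¹ = [76/219; 64/219]
x' = x̄ + K·y = [277/219, -320/219]
P' = (I − K·H)·P̄ = [575/219 -922/219; -922/219 2036/219]

x' = [277/219, -320/219]
P' = [575/219 -922/219; -922/219 2036/219]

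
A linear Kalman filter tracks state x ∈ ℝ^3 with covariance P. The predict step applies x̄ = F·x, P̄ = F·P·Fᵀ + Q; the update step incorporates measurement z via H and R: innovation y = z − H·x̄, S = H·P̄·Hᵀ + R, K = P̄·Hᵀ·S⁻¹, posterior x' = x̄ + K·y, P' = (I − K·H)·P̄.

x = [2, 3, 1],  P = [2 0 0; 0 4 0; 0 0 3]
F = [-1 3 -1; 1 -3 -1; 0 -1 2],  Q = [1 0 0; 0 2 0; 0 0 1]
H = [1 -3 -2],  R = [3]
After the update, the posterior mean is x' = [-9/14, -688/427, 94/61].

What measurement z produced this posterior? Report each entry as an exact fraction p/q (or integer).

z = [1]

x̄ = F·x = [6, -8, -1]
P̄ = F·P·Fᵀ + Q = [42 -35 -18; -35 43 6; -18 6 17]
S = H·P̄·Hᵀ + R = [854]
K = P̄·Hᵀ·S⁻¹ = [3/14; -88/427; -5/61]
x' − x̄ = [-93/14, 2728/427, 155/61] = K·y
y = (KᵀK)⁻¹·Kᵀ·(x' − x̄) = [-31]
z = y + H·x̄ = [-31] + [32] = [1]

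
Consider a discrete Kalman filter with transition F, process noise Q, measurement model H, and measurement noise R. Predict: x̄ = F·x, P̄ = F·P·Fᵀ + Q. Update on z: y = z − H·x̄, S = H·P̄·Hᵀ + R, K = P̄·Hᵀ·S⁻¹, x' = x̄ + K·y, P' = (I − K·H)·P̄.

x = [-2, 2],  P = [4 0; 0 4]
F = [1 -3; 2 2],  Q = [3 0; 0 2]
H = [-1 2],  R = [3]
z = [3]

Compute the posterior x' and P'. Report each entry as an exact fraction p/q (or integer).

x' = [-531/82, -70/41]
P' = [1651/82 394/41; 394/41 218/41]

x̄ = F·x = [-8, 0]
P̄ = F·P·Fᵀ + Q = [43 -16; -16 34]
y = z − H·x̄ = [-5]
S = H·P̄·Hᵀ + R = [246]
K = P̄·Hᵀ·S⁻¹ = [-25/82; 14/41]
x' = x̄ + K·y = [-531/82, -70/41]
P' = (I − K·H)·P̄ = [1651/82 394/41; 394/41 218/41]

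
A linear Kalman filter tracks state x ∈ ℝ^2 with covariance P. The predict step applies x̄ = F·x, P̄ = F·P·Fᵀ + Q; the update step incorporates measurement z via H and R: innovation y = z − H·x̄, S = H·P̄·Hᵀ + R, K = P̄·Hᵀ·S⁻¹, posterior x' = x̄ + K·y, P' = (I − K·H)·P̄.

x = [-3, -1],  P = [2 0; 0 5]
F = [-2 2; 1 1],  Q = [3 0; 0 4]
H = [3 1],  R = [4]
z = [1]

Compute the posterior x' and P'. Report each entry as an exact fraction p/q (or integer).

x̄ = F·x = [4, -4]
P̄ = F·P·Fᵀ + Q = [31 6; 6 11]
y = z − H·x̄ = [-7]
S = H·P̄·Hᵀ + R = [330]
K = P̄·Hᵀ·S⁻¹ = [3/10; 29/330]
x' = x̄ + K·y = [19/10, -1523/330]
P' = (I − K·H)·P̄ = [13/10 -27/10; -27/10 2789/330]

x' = [19/10, -1523/330]
P' = [13/10 -27/10; -27/10 2789/330]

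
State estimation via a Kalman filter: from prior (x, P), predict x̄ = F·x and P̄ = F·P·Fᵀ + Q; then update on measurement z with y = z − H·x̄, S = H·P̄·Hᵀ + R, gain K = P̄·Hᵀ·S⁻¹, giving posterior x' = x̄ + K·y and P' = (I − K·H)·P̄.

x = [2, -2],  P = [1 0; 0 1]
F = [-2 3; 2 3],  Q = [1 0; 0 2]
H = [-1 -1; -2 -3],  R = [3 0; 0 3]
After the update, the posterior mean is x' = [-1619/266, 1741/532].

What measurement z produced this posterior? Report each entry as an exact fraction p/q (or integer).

x̄ = F·x = [-10, -2]
P̄ = F·P·Fᵀ + Q = [14 5; 5 15]
S = H·P̄·Hᵀ + R = [42 98; 98 254]
K = P̄·Hᵀ·S⁻¹ = [-153/266 1/19; 155/532 -25/76]
x' − x̄ = [1041/266, 2805/532] = K·y
y = (KᵀK)⁻¹·Kᵀ·(x' − x̄) = [-9, -24]
z = y + H·x̄ = [-9, -24] + [12, 26] = [3, 2]

z = [3, 2]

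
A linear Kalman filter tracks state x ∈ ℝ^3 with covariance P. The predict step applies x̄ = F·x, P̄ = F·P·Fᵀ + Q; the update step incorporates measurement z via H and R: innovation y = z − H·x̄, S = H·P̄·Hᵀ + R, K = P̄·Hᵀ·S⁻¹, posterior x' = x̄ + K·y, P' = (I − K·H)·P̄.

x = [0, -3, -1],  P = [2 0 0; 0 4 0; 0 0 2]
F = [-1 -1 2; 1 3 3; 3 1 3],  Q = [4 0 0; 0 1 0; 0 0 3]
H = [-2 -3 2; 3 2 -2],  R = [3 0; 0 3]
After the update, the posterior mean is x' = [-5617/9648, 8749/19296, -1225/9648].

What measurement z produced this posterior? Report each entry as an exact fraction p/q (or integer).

x̄ = F·x = [1, -12, -6]
P̄ = F·P·Fᵀ + Q = [18 -2 2; -2 57 36; 2 36 43]
S = H·P̄·Hᵀ + R = [288 -216; -216 229]
K = P̄·Hᵀ·S⁻¹ = [1991/9648 53/134; -13979/19296 -141/268; -3841/9648 -55/134]
x' − x̄ = [-15265/9648, 240301/19296, 56663/9648] = K·y
y = (KᵀK)⁻¹·Kᵀ·(x' − x̄) = [-23, 8]
z = y + H·x̄ = [-23, 8] + [22, -9] = [-1, -1]

z = [-1, -1]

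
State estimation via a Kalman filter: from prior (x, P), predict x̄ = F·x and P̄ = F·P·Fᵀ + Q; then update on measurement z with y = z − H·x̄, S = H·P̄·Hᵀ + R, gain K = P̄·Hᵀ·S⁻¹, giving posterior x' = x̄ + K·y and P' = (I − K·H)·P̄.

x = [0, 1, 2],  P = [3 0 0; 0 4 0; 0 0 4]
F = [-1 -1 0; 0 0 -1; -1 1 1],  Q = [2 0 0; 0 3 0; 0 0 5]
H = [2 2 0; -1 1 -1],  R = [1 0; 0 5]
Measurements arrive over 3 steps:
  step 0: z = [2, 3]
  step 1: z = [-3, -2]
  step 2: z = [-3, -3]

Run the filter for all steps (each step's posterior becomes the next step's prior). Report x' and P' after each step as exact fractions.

step 0: x̄ = F·x = [-1, -2, 3]
step 0: P̄ = F·P·Fᵀ + Q = [9 0 -1; 0 7 -4; -1 -4 16]
step 0: y = z − H·x̄ = [8, 7]
step 0: S = H·P̄·Hᵀ + R = [65 6; 6 43]
step 0: K = P̄·Hᵀ·S⁻¹ = [822/2759 -628/2759; 536/2759 631/2759; -316/2759 -1175/2759]
step 0: x' = x̄ + K·y = [-579/2759, 3187/2759, -2476/2759]
step 0: P' = (I − K·H)·P̄ = [5011/2759 -4600/2759 -6471/2759; -4600/2759 4868/2759 6313/2759; -6471/2759 6313/2759 18659/2759]
step 1: x̄ = F·x = [-2608/2759, 2476/2759, 1290/2759]
step 1: P̄ = F·P·Fᵀ + Q = [6197/2759 -158/2759 301/2759; -158/2759 26936/2759 -31443/2759; 301/2759 -31443/2759 77101/2759]
step 1: y = z − H·x̄ = [-8013/2759, -9312/2759]
step 1: S = H·P̄·Hᵀ + R = [134027/2759 103762/2759; 103762/2759 187833/2759]
step 1: K = P̄·Hᵀ·S⁻¹ = [36986/180077 -777572/5222233; 49814/180077 829453/5222233; -5062/180077 -2945073/5222233]
step 1: x' = x̄ + K·y = [-5427158/5222233, -2308534/5222233, 12808080/5222233]
step 1: P' = (I − K·H)·P̄ = [5158343/5222233 -4622046/5222233 -5892529/5222233; -4622046/5222233 5344349/5222233 5819130/5222233; -5892529/5222233 5819130/5222233 26437024/5222233]
step 2: x̄ = F·x = [266748/180077, -12808080/5222233, 15926704/5222233]
step 2: P̄ = F·P·Fᵀ + Q = [403554/180077 -2531/180077 -3883/180077; -2531/180077 42103723/5222233 -38148683/5222233; -3883/180077 -38148683/5222233 95718291/5222233]
step 2: y = z − H·x̄ = [-5521923/5222233, 20803777/5222233]
step 2: S = H·P̄·Hᵀ + R = [219862197/5222233 137323894/5222233; 137323894/5222233 251855195/5222233]
step 2: K = P̄·Hᵀ·S⁻¹ = [1428452254/6992331563 -1102689934/6992331563; 277397990/998904509 167335983/998904509; -173285794/6992331563 -3618978763/6992331563]
step 2: x' = x̄ + K·y = [4454532092/6992331563, -2076621003/998904509, 7091456611/6992331563]
step 2: P' = (I − K·H)·P̄ = [6844821150/6992331563 -875799289/998904509 -7461966503/6992331563; -875799289/998904509 1014498284/998904509 1053617658/998904509; -7461966503/6992331563 1053617658/998904509 32932183924/6992331563]

step 0: x' = [-579/2759, 3187/2759, -2476/2759], P' = [5011/2759 -4600/2759 -6471/2759; -4600/2759 4868/2759 6313/2759; -6471/2759 6313/2759 18659/2759]
step 1: x' = [-5427158/5222233, -2308534/5222233, 12808080/5222233], P' = [5158343/5222233 -4622046/5222233 -5892529/5222233; -4622046/5222233 5344349/5222233 5819130/5222233; -5892529/5222233 5819130/5222233 26437024/5222233]
step 2: x' = [4454532092/6992331563, -2076621003/998904509, 7091456611/6992331563], P' = [6844821150/6992331563 -875799289/998904509 -7461966503/6992331563; -875799289/998904509 1014498284/998904509 1053617658/998904509; -7461966503/6992331563 1053617658/998904509 32932183924/6992331563]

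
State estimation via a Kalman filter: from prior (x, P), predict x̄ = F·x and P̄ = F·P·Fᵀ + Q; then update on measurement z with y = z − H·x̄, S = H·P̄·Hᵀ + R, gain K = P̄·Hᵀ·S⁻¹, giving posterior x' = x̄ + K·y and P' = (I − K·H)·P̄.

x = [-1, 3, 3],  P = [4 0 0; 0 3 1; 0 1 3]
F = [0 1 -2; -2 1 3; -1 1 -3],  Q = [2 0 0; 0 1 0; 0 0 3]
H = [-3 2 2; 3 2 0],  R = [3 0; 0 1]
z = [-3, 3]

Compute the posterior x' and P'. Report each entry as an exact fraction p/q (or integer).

x' = [-11971/33119, 68162/33119, -131555/33119]
P' = [97523/33119 -142390/33119 278074/33119; -142390/33119 215947/33119 -413536/33119; 278074/33119 -413536/33119 823225/33119]

x̄ = F·x = [-3, 14, -5]
P̄ = F·P·Fᵀ + Q = [13 -14 16; -14 53 -16; 16 -16 31]
y = z − H·x̄ = [-30, -16]
S = H·P̄·Hᵀ + R = [304 127; 127 162]
K = P̄·Hᵀ·S⁻¹ = [-7067/33119 7789/33119; 10664/33119 4724/33119; -4948/33119 7150/33119]
x' = x̄ + K·y = [-11971/33119, 68162/33119, -131555/33119]
P' = (I − K·H)·P̄ = [97523/33119 -142390/33119 278074/33119; -142390/33119 215947/33119 -413536/33119; 278074/33119 -413536/33119 823225/33119]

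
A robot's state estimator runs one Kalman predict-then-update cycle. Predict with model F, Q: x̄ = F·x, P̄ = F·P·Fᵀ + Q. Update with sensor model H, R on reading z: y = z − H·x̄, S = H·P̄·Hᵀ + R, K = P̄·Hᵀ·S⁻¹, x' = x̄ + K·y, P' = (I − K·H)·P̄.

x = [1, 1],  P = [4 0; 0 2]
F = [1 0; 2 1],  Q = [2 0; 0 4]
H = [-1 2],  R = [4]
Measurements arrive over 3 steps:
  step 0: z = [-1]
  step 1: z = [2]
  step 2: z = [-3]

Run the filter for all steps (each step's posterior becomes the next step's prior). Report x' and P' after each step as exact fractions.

step 0: x' = [1/11, -3/11], P' = [148/33 28/11; 28/11 26/11]
step 1: x' = [258/563, 667/563], P' = [6436/1689 3764/1689; 3764/1689 3778/1689]
step 2: x' = [-43505/77681, -126883/77681], P' = [288468/77681 167692/77681; 167692/77681 169878/77681]

step 0: x̄ = F·x = [1, 3]
step 0: P̄ = F·P·Fᵀ + Q = [6 8; 8 22]
step 0: y = z − H·x̄ = [-6]
step 0: S = H·P̄·Hᵀ + R = [66]
step 0: K = P̄·Hᵀ·S⁻¹ = [5/33; 6/11]
step 0: x' = x̄ + K·y = [1/11, -3/11]
step 0: P' = (I − K·H)·P̄ = [148/33 28/11; 28/11 26/11]
step 1: x̄ = F·x = [1/11, -1/11]
step 1: P̄ = F·P·Fᵀ + Q = [214/33 380/33; 380/33 1138/33]
step 1: y = z − H·x̄ = [25/11]
step 1: S = H·P̄·Hᵀ + R = [1126/11]
step 1: K = P̄·Hᵀ·S⁻¹ = [91/563; 316/563]
step 1: x' = x̄ + K·y = [258/563, 667/563]
step 1: P' = (I − K·H)·P̄ = [6436/1689 3764/1689; 3764/1689 3778/1689]
step 2: x̄ = F·x = [258/563, 1183/563]
step 2: P̄ = F·P·Fᵀ + Q = [9814/1689 16636/1689; 16636/1689 51334/1689]
step 2: y = z − H·x̄ = [-3797/563]
step 2: S = H·P̄·Hᵀ + R = [155362/1689]
step 2: K = P̄·Hᵀ·S⁻¹ = [11729/77681; 43016/77681]
step 2: x' = x̄ + K·y = [-43505/77681, -126883/77681]
step 2: P' = (I − K·H)·P̄ = [288468/77681 167692/77681; 167692/77681 169878/77681]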